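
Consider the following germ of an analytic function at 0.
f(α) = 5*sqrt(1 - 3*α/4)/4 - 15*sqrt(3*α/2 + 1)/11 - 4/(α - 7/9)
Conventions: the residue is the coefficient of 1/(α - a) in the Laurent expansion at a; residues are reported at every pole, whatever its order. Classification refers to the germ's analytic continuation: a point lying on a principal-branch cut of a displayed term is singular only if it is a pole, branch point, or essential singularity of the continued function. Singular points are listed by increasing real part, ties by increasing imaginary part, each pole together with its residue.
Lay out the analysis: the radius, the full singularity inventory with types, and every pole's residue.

Radius of convergence at 0: 2/3.
At -2/3: an algebraic (square-root) branch point.
At 7/9: a pole of order 1; residue -4.
At 4/3: an algebraic (square-root) branch point.

Denominator factor (α - 7/9): pole of order 1 at 7/9, modulus 7/9.
Branch term (-15/11)*sqrt(1 - α/(-2/3)): its argument vanishes at α = -2/3, a square-root branch point, modulus 2/3.
Branch term (5/4)*sqrt(1 - α/(4/3)): its argument vanishes at α = 4/3, a square-root branch point, modulus 4/3.
The radius of convergence is the smallest modulus among the singular points: 2/3.
The branch terms are analytic at 7/9 and contribute nothing to the residue; only the rational part matters.
At the order-1 pole 7/9 set g(α) = (α - (7/9))*(rational part) = -4.
Simple pole: residue = g(a) at a = 7/9, which is -4.
List the singular points by increasing real part (a conjugate pair: the negative imaginary part first).


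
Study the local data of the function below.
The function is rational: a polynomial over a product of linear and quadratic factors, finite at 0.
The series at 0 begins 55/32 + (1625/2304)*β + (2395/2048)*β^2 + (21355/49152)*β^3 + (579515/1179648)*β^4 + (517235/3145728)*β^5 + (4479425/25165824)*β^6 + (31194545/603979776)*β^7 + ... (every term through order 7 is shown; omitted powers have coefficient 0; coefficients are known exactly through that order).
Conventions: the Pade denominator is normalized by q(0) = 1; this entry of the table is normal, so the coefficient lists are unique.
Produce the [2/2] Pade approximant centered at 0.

The Pade approximant has numerator coefficients [55/32, 19188755/43261488, 113496275/259568928]; denominator coefficients [1, -1098023/7210248, -1747317/4806832].

Taylor coefficients needed (read off): a_0 = 55/32, a_1 = 1625/2304, a_2 = 2395/2048, a_3 = 21355/49152, a_4 = 579515/1179648.
Write the denominator as Q(β) = 1 + q1*β + q2*β^2. Requiring Q*f - P = O(β^5) with deg P <= 2 kills the coefficients of β^3..β^4 in Q*f:
  β^3: a_3 + q1*a_2 + q2*a_1 = 0, i.e. 21355/49152 + (2395/2048)*q1 + (1625/2304)*q2 = 0.
  β^4: a_4 + q1*a_3 + q2*a_2 = 0, i.e. 579515/1179648 + (21355/49152)*q1 + (2395/2048)*q2 = 0.
Solving this linear system: q1 = -1098023/7210248, q2 = -1747317/4806832.
The numerator is Q*f truncated at degree 2: P0 = a_0 = 55/32; P1 = a_1 + q1*a_0 = 19188755/43261488; P2 = a_2 + q1*a_1 + q2*a_0 = 113496275/259568928.


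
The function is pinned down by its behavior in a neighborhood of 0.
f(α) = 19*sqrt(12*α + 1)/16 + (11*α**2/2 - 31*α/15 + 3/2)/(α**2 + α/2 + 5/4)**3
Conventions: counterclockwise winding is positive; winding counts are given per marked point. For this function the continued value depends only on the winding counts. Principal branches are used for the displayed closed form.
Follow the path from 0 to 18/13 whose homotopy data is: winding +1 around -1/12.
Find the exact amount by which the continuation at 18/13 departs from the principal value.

Continued minus principal equals -(19/104)*sqrt(2977).

The rational part is single-valued and drops out of the difference; each branch term changes only by its own monodromy.
(19/16)*sqrt(1 - α/(-1/12)): winding +1 is odd, the square root flips sign, contributing -2*(19/16)*sqrt(1 - (18/13)/(-1/12)) = -2*(19/16)*sqrt(229/13) = -(19/104)*sqrt(2977).
Summing the contributions at α = 18/13 gives -(19/104)*sqrt(2977).


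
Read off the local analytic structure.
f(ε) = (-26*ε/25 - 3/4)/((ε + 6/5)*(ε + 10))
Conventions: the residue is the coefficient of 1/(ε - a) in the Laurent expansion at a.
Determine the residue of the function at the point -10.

At the order-1 pole -10 set g(ε) = (ε - (-10))*f(ε) = (-26*ε/25 - 3/4)/(ε + 6/5).
Simple pole: residue = g(a) at a = -10, which is -193/176.

The residue is -193/176.


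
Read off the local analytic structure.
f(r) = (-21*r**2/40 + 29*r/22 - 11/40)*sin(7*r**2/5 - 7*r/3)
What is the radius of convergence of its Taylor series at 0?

The radius of convergence is infinite.

The factor sin(7*r**2/5 - 7*r/3) is entire and contributes no finite singular point.
The polynomial part has no poles.
No finite singular points: the Taylor series at 0 converges everywhere.


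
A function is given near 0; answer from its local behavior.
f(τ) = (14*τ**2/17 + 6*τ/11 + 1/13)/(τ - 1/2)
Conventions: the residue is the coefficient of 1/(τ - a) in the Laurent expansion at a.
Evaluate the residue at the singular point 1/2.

The residue is 2701/4862.

At the order-1 pole 1/2 set g(τ) = (τ - (1/2))*f(τ) = 14*τ**2/17 + 6*τ/11 + 1/13.
Simple pole: residue = g(a) at a = 1/2, which is 2701/4862.


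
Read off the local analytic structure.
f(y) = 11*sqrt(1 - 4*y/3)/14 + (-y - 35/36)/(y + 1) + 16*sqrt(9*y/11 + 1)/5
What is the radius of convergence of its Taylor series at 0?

The radius of convergence is 3/4.

Denominator factor (y + 1): pole of order 1 at -1, modulus 1.
Branch term (16/5)*sqrt(1 - y/(-11/9)): its argument vanishes at y = -11/9, a square-root branch point, modulus 11/9.
Branch term (11/14)*sqrt(1 - y/(3/4)): its argument vanishes at y = 3/4, a square-root branch point, modulus 3/4.
The radius of convergence is the smallest modulus among the singular points: 3/4.


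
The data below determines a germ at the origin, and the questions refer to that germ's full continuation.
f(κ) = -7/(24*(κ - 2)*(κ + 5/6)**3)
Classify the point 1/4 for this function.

Denominator factors: κ - 2 = -7/4 at κ = 1/4; κ + 5/6 = 13/12 at κ = 1/4 — none vanishes.
So the germ continues analytically to 1/4.

The point is a regular point.


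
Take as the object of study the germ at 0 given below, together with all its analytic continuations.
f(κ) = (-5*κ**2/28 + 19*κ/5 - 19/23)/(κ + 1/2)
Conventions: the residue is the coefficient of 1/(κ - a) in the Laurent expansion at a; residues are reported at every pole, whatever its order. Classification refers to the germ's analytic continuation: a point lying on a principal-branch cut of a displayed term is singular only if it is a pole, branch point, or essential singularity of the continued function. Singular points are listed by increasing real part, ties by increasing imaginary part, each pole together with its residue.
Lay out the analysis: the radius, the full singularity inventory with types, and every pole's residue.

Denominator factor (κ + 1/2): pole of order 1 at -1/2, modulus 1/2.
The radius of convergence is the smallest modulus among the singular points: 1/2.
At the order-1 pole -1/2 set g(κ) = (κ - (-1/2))*f(κ) = -5*κ**2/28 + 19*κ/5 - 19/23.
Simple pole: residue = g(a) at a = -1/2, which is -35687/12880.

Radius of convergence at 0: 1/2.
At -1/2: a pole of order 1; residue -35687/12880.


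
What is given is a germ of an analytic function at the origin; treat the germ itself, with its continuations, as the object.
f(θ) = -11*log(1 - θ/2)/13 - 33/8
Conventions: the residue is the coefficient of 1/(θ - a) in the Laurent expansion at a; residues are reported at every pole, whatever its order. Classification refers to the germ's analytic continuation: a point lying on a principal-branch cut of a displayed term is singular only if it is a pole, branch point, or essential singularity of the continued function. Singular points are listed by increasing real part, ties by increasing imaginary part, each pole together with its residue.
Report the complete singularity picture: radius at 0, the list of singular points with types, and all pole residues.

Radius of convergence at 0: 2.
At 2: a logarithmic branch point.

Branch term (-11/13)*log(1 - θ/(2)): its argument vanishes at θ = 2, a logarithmic branch point, modulus 2.
The radius of convergence is the smallest modulus among the singular points: 2.


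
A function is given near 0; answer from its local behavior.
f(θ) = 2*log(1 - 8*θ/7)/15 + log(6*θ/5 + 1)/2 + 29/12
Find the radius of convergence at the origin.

The radius of convergence is 5/6.

Branch term (2/15)*log(1 - θ/(7/8)): its argument vanishes at θ = 7/8, a logarithmic branch point, modulus 7/8.
Branch term (1/2)*log(1 - θ/(-5/6)): its argument vanishes at θ = -5/6, a logarithmic branch point, modulus 5/6.
The radius of convergence is the smallest modulus among the singular points: 5/6.


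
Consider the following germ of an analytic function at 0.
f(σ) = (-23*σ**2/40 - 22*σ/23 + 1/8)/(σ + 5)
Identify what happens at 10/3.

The point is a regular point.

Denominator factors: σ + 5 = 25/3 at σ = 10/3 — none vanishes.
So the germ continues analytically to 10/3.


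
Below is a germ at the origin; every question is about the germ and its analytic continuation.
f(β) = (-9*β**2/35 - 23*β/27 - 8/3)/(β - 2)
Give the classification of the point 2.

The point is a pole of order 1.

The denominator factor β - 2 vanishes at 2 and appears to the power 1; the numerator there equals -5102/945, nonzero, and no other factor vanishes.
Hence a pole whose order is the multiplicity, 1.


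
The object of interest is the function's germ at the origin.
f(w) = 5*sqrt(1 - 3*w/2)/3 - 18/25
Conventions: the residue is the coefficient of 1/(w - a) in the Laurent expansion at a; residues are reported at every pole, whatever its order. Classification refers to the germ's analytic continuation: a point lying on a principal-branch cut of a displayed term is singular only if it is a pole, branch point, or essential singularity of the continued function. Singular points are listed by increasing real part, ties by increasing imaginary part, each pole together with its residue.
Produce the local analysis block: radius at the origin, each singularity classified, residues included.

Radius of convergence at 0: 2/3.
At 2/3: an algebraic (square-root) branch point.

Branch term (5/3)*sqrt(1 - w/(2/3)): its argument vanishes at w = 2/3, a square-root branch point, modulus 2/3.
The radius of convergence is the smallest modulus among the singular points: 2/3.


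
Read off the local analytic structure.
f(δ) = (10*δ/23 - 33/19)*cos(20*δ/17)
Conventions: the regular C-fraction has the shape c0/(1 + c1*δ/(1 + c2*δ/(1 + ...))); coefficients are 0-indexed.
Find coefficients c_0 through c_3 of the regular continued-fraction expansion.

The regular C-fraction coefficients are [-33/19, 190/759, -12564910/4167669, 15180/5491].

Taylor coefficients (expand at 0): a_0 = -33/19, a_1 = 10/23, a_2 = 6600/5491, a_3 = -2000/6647.
c0 = a_0 = -33/19. Peel one level at a time: if S = 1 + c*δ/S' with S'(0) = 1, then c is the δ-coefficient of S and S' = c*δ/(S - 1).
S_1 = c0/f = 1 + (190/759)*δ + (125649100/166487409)*δ^2 + ...; c1 = 190/759.
S_2 = c1*δ/(S_1 - 1) = 1 + (-12564910/4167669)*δ + (251298200/30151081)*δ^2 + ...; c2 = -12564910/4167669.
S_3 = c2*δ/(S_2 - 1) = 1 + (15180/5491)*δ + ...; c3 = 15180/5491.


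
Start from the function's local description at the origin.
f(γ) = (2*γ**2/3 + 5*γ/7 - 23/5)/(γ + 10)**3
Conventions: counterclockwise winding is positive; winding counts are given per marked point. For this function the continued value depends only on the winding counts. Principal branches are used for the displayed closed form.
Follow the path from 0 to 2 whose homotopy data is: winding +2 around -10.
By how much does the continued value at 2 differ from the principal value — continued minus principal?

Continued minus principal equals 0.

The function is rational, hence single-valued: continuing it around any pole returns the same value, so the difference is 0.


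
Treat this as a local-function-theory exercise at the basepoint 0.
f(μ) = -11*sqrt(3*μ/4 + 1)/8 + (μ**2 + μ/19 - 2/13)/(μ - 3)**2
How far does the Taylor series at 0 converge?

The radius of convergence is 4/3.

Denominator factor (μ - 3)^2: pole of order 2 at 3, modulus 3.
Branch term (-11/8)*sqrt(1 - μ/(-4/3)): its argument vanishes at μ = -4/3, a square-root branch point, modulus 4/3.
The radius of convergence is the smallest modulus among the singular points: 4/3.


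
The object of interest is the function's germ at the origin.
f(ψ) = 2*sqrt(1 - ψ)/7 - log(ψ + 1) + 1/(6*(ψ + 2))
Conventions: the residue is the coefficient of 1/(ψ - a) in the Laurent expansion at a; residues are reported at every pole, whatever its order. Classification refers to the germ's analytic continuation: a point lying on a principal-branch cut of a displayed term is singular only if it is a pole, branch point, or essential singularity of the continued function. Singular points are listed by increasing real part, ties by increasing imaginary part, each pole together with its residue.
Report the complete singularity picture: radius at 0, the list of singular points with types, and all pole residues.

Denominator factor (ψ + 2): pole of order 1 at -2, modulus 2.
Branch term (-1)*log(1 - ψ/(-1)): its argument vanishes at ψ = -1, a logarithmic branch point, modulus 1.
Branch term (2/7)*sqrt(1 - ψ/(1)): its argument vanishes at ψ = 1, a square-root branch point, modulus 1.
The radius of convergence is the smallest modulus among the singular points: 1.
The branch terms are analytic at -2 and contribute nothing to the residue; only the rational part matters.
At the order-1 pole -2 set g(ψ) = (ψ - (-2))*(rational part) = 1/6.
Simple pole: residue = g(a) at a = -2, which is 1/6.
List the singular points by increasing real part (a conjugate pair: the negative imaginary part first).

Radius of convergence at 0: 1.
At -2: a pole of order 1; residue 1/6.
At -1: a logarithmic branch point.
At 1: an algebraic (square-root) branch point.


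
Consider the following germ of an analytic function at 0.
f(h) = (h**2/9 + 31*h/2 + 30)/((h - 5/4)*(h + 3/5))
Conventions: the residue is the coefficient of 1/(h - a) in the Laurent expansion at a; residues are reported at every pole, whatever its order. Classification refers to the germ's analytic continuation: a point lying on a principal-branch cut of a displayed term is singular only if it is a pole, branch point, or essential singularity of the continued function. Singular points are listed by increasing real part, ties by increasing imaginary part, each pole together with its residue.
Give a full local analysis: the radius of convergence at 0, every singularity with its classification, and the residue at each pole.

Radius of convergence at 0: 3/5.
At -3/5: a pole of order 1; residue -2074/185.
At 5/4: a pole of order 1; residue 35675/1332.

Denominator factor (h - 5/4): pole of order 1 at 5/4, modulus 5/4.
Denominator factor (h + 3/5): pole of order 1 at -3/5, modulus 3/5.
The radius of convergence is the smallest modulus among the singular points: 3/5.
At the order-1 pole -3/5 set g(h) = (h - (-3/5))*f(h) = (h**2/9 + 31*h/2 + 30)/(h - 5/4).
Simple pole: residue = g(a) at a = -3/5, which is -2074/185.
At the order-1 pole 5/4 set g(h) = (h - (5/4))*f(h) = (h**2/9 + 31*h/2 + 30)/(h + 3/5).
Simple pole: residue = g(a) at a = 5/4, which is 35675/1332.
List the singular points by increasing real part (a conjugate pair: the negative imaginary part first).


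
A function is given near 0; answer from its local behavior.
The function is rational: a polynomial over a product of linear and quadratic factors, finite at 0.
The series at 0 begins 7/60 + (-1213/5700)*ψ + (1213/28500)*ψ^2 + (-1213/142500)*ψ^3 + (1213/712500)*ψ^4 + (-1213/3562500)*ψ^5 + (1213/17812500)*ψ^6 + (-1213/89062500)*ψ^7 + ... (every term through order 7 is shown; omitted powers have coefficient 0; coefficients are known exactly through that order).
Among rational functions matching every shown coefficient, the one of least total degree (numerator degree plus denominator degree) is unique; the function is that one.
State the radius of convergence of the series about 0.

The radius of convergence is 5.

No rational of total degree below 2 reproduces all 8 coefficients; solving the [1/1] Pade equations on them gives f(ψ) = (7/12 - 18*ψ/19)/(ψ + 5), whose expansion matches every shown term.
Denominator factor (ψ + 5): pole of order 1 at -5, modulus 5.
The radius of convergence is the smallest modulus among the singular points: 5.


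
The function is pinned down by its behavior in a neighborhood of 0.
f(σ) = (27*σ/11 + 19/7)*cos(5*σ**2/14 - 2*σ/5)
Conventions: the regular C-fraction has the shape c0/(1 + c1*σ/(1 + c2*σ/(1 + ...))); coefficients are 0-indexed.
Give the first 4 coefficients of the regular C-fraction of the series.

The regular C-fraction coefficients are [19/7, -189/209, 980387/987525, 327315109/4632328575].

Taylor coefficients (expand at 0): a_0 = 19/7, a_1 = 27/11, a_2 = -38/175, a_3 = 2579/13475.
c0 = a_0 = 19/7. Peel one level at a time: if S = 1 + c*σ/S' with S'(0) = 1, then c is the σ-coefficient of S and S' = c*σ/(S - 1).
S_1 = c0/f = 1 + (-189/209)*σ + (980387/1092025)*σ^2 + ...; c1 = -189/209.
S_2 = c1*σ/(S_1 - 1) = 1 + (980387/987525)*σ + (-1566101/22325625)*σ^2 + ...; c2 = 980387/987525.
S_3 = c2*σ/(S_2 - 1) = 1 + (327315109/4632328575)*σ + ...; c3 = 327315109/4632328575.


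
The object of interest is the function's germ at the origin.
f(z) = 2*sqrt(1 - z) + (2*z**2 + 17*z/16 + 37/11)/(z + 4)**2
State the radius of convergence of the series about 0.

The radius of convergence is 1.

Denominator factor (z + 4)^2: pole of order 2 at -4, modulus 4.
Branch term (2)*sqrt(1 - z/(1)): its argument vanishes at z = 1, a square-root branch point, modulus 1.
The radius of convergence is the smallest modulus among the singular points: 1.


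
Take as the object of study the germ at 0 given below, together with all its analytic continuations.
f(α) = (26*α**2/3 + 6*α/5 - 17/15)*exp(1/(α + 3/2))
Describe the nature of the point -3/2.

The point is an essential singularity.

The exponent 1/(α - (-3/2)) has a pole at -3/2, so exp(1/(α - (-3/2))) takes every nonzero value near it: an essential singularity (not a pole of any order).


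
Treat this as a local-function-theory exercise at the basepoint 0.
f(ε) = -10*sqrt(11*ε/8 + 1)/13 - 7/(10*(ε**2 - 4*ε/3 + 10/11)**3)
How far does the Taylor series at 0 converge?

The radius of convergence is 8/11.

Denominator factor (ε**2 - 4*ε/3 + 10/11)^3: discriminant -184/99, complex-conjugate roots (2/3) + ((1/33)*sqrt(506))*i and (2/3) - ((1/33)*sqrt(506))*i; poles of order 3, moduli (1/11)*sqrt(110) and (1/11)*sqrt(110).
Branch term (-10/13)*sqrt(1 - ε/(-8/11)): its argument vanishes at ε = -8/11, a square-root branch point, modulus 8/11.
The radius of convergence is the smallest modulus among the singular points: 8/11.


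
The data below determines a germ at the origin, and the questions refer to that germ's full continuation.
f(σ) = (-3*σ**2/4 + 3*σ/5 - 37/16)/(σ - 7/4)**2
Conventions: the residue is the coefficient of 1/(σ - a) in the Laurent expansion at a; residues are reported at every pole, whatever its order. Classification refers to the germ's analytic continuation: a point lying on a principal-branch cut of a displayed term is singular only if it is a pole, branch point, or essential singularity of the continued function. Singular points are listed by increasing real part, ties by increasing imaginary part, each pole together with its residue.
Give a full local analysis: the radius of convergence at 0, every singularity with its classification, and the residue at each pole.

Radius of convergence at 0: 7/4.
At 7/4: a pole of order 2; residue -81/40.

Denominator factor (σ - 7/4)^2: pole of order 2 at 7/4, modulus 7/4.
The radius of convergence is the smallest modulus among the singular points: 7/4.
At the order-2 pole 7/4 set g(σ) = (σ - (7/4))^2*f(σ) = -3*σ**2/4 + 3*σ/5 - 37/16.
Order-2 pole: residue = g'(a); g'(7/4) = -81/40, so the residue is -81/40.


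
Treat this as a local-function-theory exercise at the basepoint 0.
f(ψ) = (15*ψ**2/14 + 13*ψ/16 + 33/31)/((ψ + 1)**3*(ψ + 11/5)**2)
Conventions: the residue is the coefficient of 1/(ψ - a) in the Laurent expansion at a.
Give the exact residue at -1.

The residue is 299875/71424.

At the order-3 pole -1 set g(ψ) = (ψ - (-1))^3*f(ψ) = (15*ψ**2/14 + 13*ψ/16 + 33/31)/(ψ + 11/5)**2.
Order-3 pole: residue = g''(a)/2; g''(-1) = 299875/35712, so the residue is 299875/71424.


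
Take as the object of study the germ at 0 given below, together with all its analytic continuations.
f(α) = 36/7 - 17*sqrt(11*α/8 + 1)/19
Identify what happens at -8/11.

The point is an algebraic (square-root) branch point.

The term (-17/19)*sqrt(1 - α/(-8/11)) has argument 1 - -8/11/(-8/11) = 0 at -8/11: a square-root (algebraic, two-sheeted) branch point; the remaining terms are analytic or single-valued there.


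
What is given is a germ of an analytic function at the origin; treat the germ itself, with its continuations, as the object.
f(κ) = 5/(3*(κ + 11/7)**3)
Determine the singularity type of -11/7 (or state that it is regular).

The denominator factor κ + 11/7 vanishes at -11/7 and appears to the power 3; the numerator there equals 5/3, nonzero, and no other factor vanishes.
Hence a pole whose order is the multiplicity, 3.

The point is a pole of order 3.


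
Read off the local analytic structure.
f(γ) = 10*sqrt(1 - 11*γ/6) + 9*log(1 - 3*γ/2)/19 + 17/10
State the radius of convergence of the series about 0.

Branch term (9/19)*log(1 - γ/(2/3)): its argument vanishes at γ = 2/3, a logarithmic branch point, modulus 2/3.
Branch term (10)*sqrt(1 - γ/(6/11)): its argument vanishes at γ = 6/11, a square-root branch point, modulus 6/11.
The radius of convergence is the smallest modulus among the singular points: 6/11.

The radius of convergence is 6/11.


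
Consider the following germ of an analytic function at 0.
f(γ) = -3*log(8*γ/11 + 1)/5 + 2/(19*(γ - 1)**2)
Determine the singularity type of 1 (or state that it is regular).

The denominator factor γ - 1 vanishes at 1 and appears to the power 2; the numerator there equals 2/19, nonzero, and no other factor vanishes.
The branch terms are analytic at this point.
Hence a pole whose order is the multiplicity, 2.

The point is a pole of order 2.


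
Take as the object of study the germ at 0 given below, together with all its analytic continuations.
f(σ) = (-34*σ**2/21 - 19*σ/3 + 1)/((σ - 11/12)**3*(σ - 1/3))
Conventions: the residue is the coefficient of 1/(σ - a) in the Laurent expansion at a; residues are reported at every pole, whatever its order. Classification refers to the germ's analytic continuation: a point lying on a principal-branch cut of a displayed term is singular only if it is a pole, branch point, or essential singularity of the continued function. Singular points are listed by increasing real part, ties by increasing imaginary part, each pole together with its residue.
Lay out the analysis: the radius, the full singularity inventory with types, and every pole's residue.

Radius of convergence at 0: 1/3.
At 1/3: a pole of order 1; residue 15616/2401.
At 11/12: a pole of order 3; residue -15616/2401.

Denominator factor (σ - 11/12)^3: pole of order 3 at 11/12, modulus 11/12.
Denominator factor (σ - 1/3): pole of order 1 at 1/3, modulus 1/3.
The radius of convergence is the smallest modulus among the singular points: 1/3.
At the order-1 pole 1/3 set g(σ) = (σ - (1/3))*f(σ) = (-34*σ**2/21 - 19*σ/3 + 1)/(σ - 11/12)**3.
Simple pole: residue = g(a) at a = 1/3, which is 15616/2401.
At the order-3 pole 11/12 set g(σ) = (σ - (11/12))^3*f(σ) = (-34*σ**2/21 - 19*σ/3 + 1)/(σ - 1/3).
Order-3 pole: residue = g''(a)/2; g''(11/12) = -31232/2401, so the residue is -15616/2401.
List the singular points by increasing real part (a conjugate pair: the negative imaginary part first).


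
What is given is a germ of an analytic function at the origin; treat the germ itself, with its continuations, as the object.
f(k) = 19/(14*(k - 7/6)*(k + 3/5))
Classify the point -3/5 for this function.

The point is a pole of order 1.

The denominator factor k + 3/5 vanishes at -3/5 and appears to the power 1; the numerator there equals 19/14, nonzero, and no other factor vanishes.
Hence a pole whose order is the multiplicity, 1.


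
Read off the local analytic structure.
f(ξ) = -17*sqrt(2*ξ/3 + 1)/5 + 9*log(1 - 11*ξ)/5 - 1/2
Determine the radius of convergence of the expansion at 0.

Branch term (-17/5)*sqrt(1 - ξ/(-3/2)): its argument vanishes at ξ = -3/2, a square-root branch point, modulus 3/2.
Branch term (9/5)*log(1 - ξ/(1/11)): its argument vanishes at ξ = 1/11, a logarithmic branch point, modulus 1/11.
The radius of convergence is the smallest modulus among the singular points: 1/11.

The radius of convergence is 1/11.


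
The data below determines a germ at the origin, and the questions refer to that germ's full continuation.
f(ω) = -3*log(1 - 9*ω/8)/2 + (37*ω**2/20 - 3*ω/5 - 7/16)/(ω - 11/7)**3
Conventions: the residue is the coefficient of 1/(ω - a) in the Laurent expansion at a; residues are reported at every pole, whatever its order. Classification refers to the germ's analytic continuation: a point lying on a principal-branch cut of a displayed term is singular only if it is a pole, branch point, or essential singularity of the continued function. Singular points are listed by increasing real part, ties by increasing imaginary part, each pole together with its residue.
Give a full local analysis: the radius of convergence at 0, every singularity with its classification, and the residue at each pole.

Denominator factor (ω - 11/7)^3: pole of order 3 at 11/7, modulus 11/7.
Branch term (-3/2)*log(1 - ω/(8/9)): its argument vanishes at ω = 8/9, a logarithmic branch point, modulus 8/9.
The radius of convergence is the smallest modulus among the singular points: 8/9.
The branch term is analytic at 11/7 and contributes nothing to the residue; only the rational part matters.
At the order-3 pole 11/7 set g(ω) = (ω - (11/7))^3*(rational part) = 37*ω**2/20 - 3*ω/5 - 7/16.
Order-3 pole: residue = g''(a)/2; g''(11/7) = 37/10, so the residue is 37/20.
List the singular points by increasing real part (a conjugate pair: the negative imaginary part first).

Radius of convergence at 0: 8/9.
At 8/9: a logarithmic branch point.
At 11/7: a pole of order 3; residue 37/20.


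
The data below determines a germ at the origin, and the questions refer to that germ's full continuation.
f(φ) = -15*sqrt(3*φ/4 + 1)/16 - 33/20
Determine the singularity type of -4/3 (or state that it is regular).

The point is an algebraic (square-root) branch point.

The term (-15/16)*sqrt(1 - φ/(-4/3)) has argument 1 - -4/3/(-4/3) = 0 at -4/3: a square-root (algebraic, two-sheeted) branch point; the remaining terms are analytic or single-valued there.


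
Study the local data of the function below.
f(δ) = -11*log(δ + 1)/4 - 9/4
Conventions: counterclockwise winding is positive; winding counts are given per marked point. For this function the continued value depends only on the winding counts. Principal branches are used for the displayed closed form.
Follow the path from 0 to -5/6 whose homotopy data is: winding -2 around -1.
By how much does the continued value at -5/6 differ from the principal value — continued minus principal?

Continued minus principal equals (11)*pi*i.

The rational part is single-valued and drops out of the difference; each branch term changes only by its own monodromy.
(-11/4)*log(1 - δ/(-1)): each positive loop around -1 adds 2*pi*i to the log, so winding -2 contributes (-11/4)*(-2)*2*pi*i = (11)*pi*i.
Summing the contributions at δ = -5/6 gives (11)*pi*i.


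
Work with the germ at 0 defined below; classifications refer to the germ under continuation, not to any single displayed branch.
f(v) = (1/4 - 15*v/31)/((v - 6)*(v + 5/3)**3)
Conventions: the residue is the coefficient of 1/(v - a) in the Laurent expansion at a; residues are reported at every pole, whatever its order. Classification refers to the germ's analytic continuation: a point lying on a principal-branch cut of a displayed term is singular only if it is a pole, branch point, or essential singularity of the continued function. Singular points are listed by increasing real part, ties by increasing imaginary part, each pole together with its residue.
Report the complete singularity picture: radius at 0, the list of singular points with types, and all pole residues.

Radius of convergence at 0: 5/3.
At -5/3: a pole of order 3; residue 8883/1508708.
At 6: a pole of order 1; residue -8883/1508708.

Denominator factor (v - 6): pole of order 1 at 6, modulus 6.
Denominator factor (v + 5/3)^3: pole of order 3 at -5/3, modulus 5/3.
The radius of convergence is the smallest modulus among the singular points: 5/3.
At the order-3 pole -5/3 set g(v) = (v - (-5/3))^3*f(v) = (1/4 - 15*v/31)/(v - 6).
Order-3 pole: residue = g''(a)/2; g''(-5/3) = 8883/754354, so the residue is 8883/1508708.
At the order-1 pole 6 set g(v) = (v - (6))*f(v) = (1/4 - 15*v/31)/(v + 5/3)**3.
Simple pole: residue = g(a) at a = 6, which is -8883/1508708.
List the singular points by increasing real part (a conjugate pair: the negative imaginary part first).


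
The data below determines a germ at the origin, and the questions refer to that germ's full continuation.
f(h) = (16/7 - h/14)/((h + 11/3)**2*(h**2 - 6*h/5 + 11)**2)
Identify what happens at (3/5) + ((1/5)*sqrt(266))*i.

The point is a pole of order 2.

The denominator factor h**2 - 6*h/5 + 11 vanishes at (3/5) + ((1/5)*sqrt(266))*i and appears to the power 2; the numerator there equals (157/70) - ((1/70)*sqrt(266))*i, nonzero, and no other factor vanishes.
Hence a pole whose order is the multiplicity, 2.


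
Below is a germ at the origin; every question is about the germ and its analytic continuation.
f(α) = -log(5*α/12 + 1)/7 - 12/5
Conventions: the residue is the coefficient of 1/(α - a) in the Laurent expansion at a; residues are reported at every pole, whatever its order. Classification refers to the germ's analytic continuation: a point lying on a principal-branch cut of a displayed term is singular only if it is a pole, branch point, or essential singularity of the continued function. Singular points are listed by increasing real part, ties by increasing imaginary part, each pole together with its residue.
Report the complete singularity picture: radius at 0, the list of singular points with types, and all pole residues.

Branch term (-1/7)*log(1 - α/(-12/5)): its argument vanishes at α = -12/5, a logarithmic branch point, modulus 12/5.
The radius of convergence is the smallest modulus among the singular points: 12/5.

Radius of convergence at 0: 12/5.
At -12/5: a logarithmic branch point.


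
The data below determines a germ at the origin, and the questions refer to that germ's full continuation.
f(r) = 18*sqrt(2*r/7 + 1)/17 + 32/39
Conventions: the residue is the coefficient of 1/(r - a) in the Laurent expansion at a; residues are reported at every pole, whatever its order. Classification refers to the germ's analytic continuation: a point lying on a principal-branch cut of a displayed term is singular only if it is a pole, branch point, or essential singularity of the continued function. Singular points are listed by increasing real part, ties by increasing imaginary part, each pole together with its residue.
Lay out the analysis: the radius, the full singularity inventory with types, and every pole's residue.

Branch term (18/17)*sqrt(1 - r/(-7/2)): its argument vanishes at r = -7/2, a square-root branch point, modulus 7/2.
The radius of convergence is the smallest modulus among the singular points: 7/2.

Radius of convergence at 0: 7/2.
At -7/2: an algebraic (square-root) branch point.


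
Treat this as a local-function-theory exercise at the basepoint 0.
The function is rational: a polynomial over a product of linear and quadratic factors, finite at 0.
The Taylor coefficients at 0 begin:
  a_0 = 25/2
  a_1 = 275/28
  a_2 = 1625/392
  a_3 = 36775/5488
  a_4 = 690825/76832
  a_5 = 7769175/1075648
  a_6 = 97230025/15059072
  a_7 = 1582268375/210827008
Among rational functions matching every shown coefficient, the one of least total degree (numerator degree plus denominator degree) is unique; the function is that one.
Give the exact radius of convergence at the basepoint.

The radius of convergence is 1.

No rational of total degree below 3 reproduces all 8 coefficients; solving the [0/3] Pade equations on them gives f(λ) = -25/((λ - 1)*(λ**2 + 3*λ/7 + 2)), whose expansion matches every shown term.
Denominator factor (λ**2 + 3*λ/7 + 2): discriminant -383/49, complex-conjugate roots (-3/14) + ((1/14)*sqrt(383))*i and (-3/14) - ((1/14)*sqrt(383))*i; poles of order 1, moduli sqrt(2) and sqrt(2).
Denominator factor (λ - 1): pole of order 1 at 1, modulus 1.
The radius of convergence is the smallest modulus among the singular points: 1.


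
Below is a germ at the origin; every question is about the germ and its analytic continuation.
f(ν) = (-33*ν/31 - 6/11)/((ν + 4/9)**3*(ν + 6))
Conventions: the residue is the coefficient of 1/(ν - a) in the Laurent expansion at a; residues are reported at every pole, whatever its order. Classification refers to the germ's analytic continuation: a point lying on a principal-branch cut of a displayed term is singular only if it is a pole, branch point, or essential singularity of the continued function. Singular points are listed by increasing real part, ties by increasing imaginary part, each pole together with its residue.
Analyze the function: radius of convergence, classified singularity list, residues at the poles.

Radius of convergence at 0: 4/9.
At -6: a pole of order 1; residue -181521/5328125.
At -4/9: a pole of order 3; residue 181521/5328125.

Denominator factor (ν + 4/9)^3: pole of order 3 at -4/9, modulus 4/9.
Denominator factor (ν + 6): pole of order 1 at -6, modulus 6.
The radius of convergence is the smallest modulus among the singular points: 4/9.
At the order-1 pole -6 set g(ν) = (ν - (-6))*f(ν) = (-33*ν/31 - 6/11)/(ν + 4/9)**3.
Simple pole: residue = g(a) at a = -6, which is -181521/5328125.
At the order-3 pole -4/9 set g(ν) = (ν - (-4/9))^3*f(ν) = (-33*ν/31 - 6/11)/(ν + 6).
Order-3 pole: residue = g''(a)/2; g''(-4/9) = 363042/5328125, so the residue is 181521/5328125.
List the singular points by increasing real part (a conjugate pair: the negative imaginary part first).


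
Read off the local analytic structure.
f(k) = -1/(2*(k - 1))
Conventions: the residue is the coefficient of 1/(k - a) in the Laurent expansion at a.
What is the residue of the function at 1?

The residue is -1/2.

At the order-1 pole 1 set g(k) = (k - (1))*f(k) = -1/2.
Simple pole: residue = g(a) at a = 1, which is -1/2.


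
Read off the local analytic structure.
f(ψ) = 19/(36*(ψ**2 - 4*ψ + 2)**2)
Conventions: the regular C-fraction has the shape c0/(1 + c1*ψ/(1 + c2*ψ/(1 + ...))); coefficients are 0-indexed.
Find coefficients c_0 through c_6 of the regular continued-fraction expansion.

Taylor coefficients (expand at 0): a_0 = 19/144, a_1 = 19/36, a_2 = 209/144, a_3 = 247/72, a_4 = 4313/576, a_5 = 1121/72, a_6 = 9025/288.
c0 = a_0 = 19/144. Peel one level at a time: if S = 1 + c*ψ/S' with S'(0) = 1, then c is the ψ-coefficient of S and S' = c*ψ/(S - 1).
S_1 = c0/f = 1 + (-4)*ψ + (5)*ψ^2 + ...; c1 = -4.
S_2 = c1*ψ/(S_1 - 1) = 1 + (5/4)*ψ + (17/16)*ψ^2 + ...; c2 = 5/4.
S_3 = c2*ψ/(S_2 - 1) = 1 + (-17/20)*ψ + (11/100)*ψ^2 + ...; c3 = -17/20.
S_4 = c3*ψ/(S_3 - 1) = 1 + (11/85)*ψ + (13/289)*ψ^2 + ...; c4 = 11/85.
S_5 = c4*ψ/(S_4 - 1) = 1 + (-65/187)*ψ + (5/484)*ψ^2 + ...; c5 = -65/187.
S_6 = c5*ψ/(S_5 - 1) = 1 + (17/572)*ψ + ...; c6 = 17/572.

The regular C-fraction coefficients are [19/144, -4, 5/4, -17/20, 11/85, -65/187, 17/572].


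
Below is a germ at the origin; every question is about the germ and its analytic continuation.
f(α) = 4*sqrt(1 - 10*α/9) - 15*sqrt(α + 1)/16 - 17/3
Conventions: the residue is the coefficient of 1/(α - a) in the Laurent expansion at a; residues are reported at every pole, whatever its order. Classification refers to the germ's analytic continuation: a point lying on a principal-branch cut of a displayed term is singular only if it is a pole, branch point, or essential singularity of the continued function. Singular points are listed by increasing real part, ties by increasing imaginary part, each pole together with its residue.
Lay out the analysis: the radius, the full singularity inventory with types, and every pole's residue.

Branch term (4)*sqrt(1 - α/(9/10)): its argument vanishes at α = 9/10, a square-root branch point, modulus 9/10.
Branch term (-15/16)*sqrt(1 - α/(-1)): its argument vanishes at α = -1, a square-root branch point, modulus 1.
The radius of convergence is the smallest modulus among the singular points: 9/10.
List the singular points by increasing real part (a conjugate pair: the negative imaginary part first).

Radius of convergence at 0: 9/10.
At -1: an algebraic (square-root) branch point.
At 9/10: an algebraic (square-root) branch point.


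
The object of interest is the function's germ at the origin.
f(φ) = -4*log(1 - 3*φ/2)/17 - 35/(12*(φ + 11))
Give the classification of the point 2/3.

The term (-4/17)*log(1 - φ/(2/3)) has argument 1 - 2/3/(2/3) = 0 at 2/3: a logarithmic (infinitely-sheeted) branch point; the remaining terms are analytic or single-valued there.

The point is a logarithmic branch point.


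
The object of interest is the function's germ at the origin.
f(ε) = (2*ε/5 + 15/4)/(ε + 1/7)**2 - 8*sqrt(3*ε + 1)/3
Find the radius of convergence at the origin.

Denominator factor (ε + 1/7)^2: pole of order 2 at -1/7, modulus 1/7.
Branch term (-8/3)*sqrt(1 - ε/(-1/3)): its argument vanishes at ε = -1/3, a square-root branch point, modulus 1/3.
The radius of convergence is the smallest modulus among the singular points: 1/7.

The radius of convergence is 1/7.


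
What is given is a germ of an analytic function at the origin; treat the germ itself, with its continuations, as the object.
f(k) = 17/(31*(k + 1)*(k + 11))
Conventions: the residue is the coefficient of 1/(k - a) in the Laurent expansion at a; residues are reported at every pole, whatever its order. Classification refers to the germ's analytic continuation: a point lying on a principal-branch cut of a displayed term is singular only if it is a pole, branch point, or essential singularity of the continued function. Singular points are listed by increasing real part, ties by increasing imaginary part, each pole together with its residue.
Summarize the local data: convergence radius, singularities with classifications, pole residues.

Denominator factor (k + 11): pole of order 1 at -11, modulus 11.
Denominator factor (k + 1): pole of order 1 at -1, modulus 1.
The radius of convergence is the smallest modulus among the singular points: 1.
At the order-1 pole -11 set g(k) = (k - (-11))*f(k) = 17/(31*(k + 1)).
Simple pole: residue = g(a) at a = -11, which is -17/310.
At the order-1 pole -1 set g(k) = (k - (-1))*f(k) = 17/(31*(k + 11)).
Simple pole: residue = g(a) at a = -1, which is 17/310.
List the singular points by increasing real part (a conjugate pair: the negative imaginary part first).

Radius of convergence at 0: 1.
At -11: a pole of order 1; residue -17/310.
At -1: a pole of order 1; residue 17/310.


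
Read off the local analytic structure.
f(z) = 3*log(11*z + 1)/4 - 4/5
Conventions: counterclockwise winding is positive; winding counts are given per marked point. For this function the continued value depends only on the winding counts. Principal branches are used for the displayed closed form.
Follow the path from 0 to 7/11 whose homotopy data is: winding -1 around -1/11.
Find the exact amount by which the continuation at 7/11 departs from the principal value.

Continued minus principal equals -(3/2)*pi*i.

The rational part is single-valued and drops out of the difference; each branch term changes only by its own monodromy.
(3/4)*log(1 - z/(-1/11)): each positive loop around -1/11 adds 2*pi*i to the log, so winding -1 contributes (3/4)*(-1)*2*pi*i = -(3/2)*pi*i.
Summing the contributions at z = 7/11 gives -(3/2)*pi*i.
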